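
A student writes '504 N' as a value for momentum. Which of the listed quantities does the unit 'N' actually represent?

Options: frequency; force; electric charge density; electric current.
force

momentum should have units dimensionally equivalent to kg * m / s (e.g. kg·m/s).
The given unit 'N' reduces to kg * m / s^2. Of the listed options, that is the dimensionality of force.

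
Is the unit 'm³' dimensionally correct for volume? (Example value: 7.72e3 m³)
Yes

volume has SI base units: m^3
m³ reduces to the same SI base units, so it is a valid unit for volume.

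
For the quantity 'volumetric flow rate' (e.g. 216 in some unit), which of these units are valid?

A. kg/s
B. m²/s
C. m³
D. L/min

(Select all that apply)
D

volumetric flow rate has SI base units: m^3 / s

Checking each option against m^3 / s:
  A. kg/s: ✗ does not match
  B. m²/s: ✗ does not match
  C. m³: ✗ does not match
  D. L/min: ✓ matches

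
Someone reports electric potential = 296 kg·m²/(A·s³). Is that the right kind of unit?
Yes

electric potential has SI base units: kg * m^2 / (A * s^3)
kg·m²/(A·s³) reduces to the same SI base units, so it is a valid unit for electric potential.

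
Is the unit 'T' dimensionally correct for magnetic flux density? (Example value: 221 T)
Yes

magnetic flux density has SI base units: kg / (A * s^2)
T reduces to the same SI base units, so it is a valid unit for magnetic flux density.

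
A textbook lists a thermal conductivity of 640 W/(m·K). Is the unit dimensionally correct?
Yes

thermal conductivity has SI base units: kg * m / (s^3 * K)
W/(m·K) reduces to the same SI base units, so it is a valid unit for thermal conductivity.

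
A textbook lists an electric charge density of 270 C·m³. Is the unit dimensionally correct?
No

electric charge density has SI base units: A * s / m^3
C·m³ does NOT reduce to A * s / m^3; a valid unit for electric charge density would be e.g. C/m³.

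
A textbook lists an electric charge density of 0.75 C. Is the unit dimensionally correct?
No

electric charge density has SI base units: A * s / m^3
C does NOT reduce to A * s / m^3; a valid unit for electric charge density would be e.g. C/m³.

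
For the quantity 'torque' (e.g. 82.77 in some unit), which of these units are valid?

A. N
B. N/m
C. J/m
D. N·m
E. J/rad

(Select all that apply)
D, E

torque has SI base units: kg * m^2 / s^2

Checking each option against kg * m^2 / s^2:
  A. N: ✗ does not match
  B. N/m: ✗ does not match
  C. J/m: ✗ does not match
  D. N·m: ✓ matches
  E. J/rad: ✓ matches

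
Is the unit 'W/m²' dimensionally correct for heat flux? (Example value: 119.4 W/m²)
Yes

heat flux has SI base units: kg / s^3
W/m² reduces to the same SI base units, so it is a valid unit for heat flux.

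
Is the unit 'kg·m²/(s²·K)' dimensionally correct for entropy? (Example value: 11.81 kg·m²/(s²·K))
Yes

entropy has SI base units: kg * m^2 / (s^2 * K)
kg·m²/(s²·K) reduces to the same SI base units, so it is a valid unit for entropy.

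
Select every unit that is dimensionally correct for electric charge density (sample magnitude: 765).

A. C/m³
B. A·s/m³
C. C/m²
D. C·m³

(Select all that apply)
A, B

electric charge density has SI base units: A * s / m^3

Checking each option against A * s / m^3:
  A. C/m³: ✓ matches
  B. A·s/m³: ✓ matches
  C. C/m²: ✗ does not match
  D. C·m³: ✗ does not match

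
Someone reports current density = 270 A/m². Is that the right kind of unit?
Yes

current density has SI base units: A / m^2
A/m² reduces to the same SI base units, so it is a valid unit for current density.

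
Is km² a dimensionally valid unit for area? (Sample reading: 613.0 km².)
Yes

area has SI base units: m^2
km² reduces to the same SI base units, so it is a valid unit for area.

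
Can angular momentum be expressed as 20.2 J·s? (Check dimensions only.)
Yes

angular momentum has SI base units: kg * m^2 / s
J·s reduces to the same SI base units, so it is a valid unit for angular momentum.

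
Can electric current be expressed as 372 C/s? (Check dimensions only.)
Yes

electric current has SI base units: A
C/s reduces to the same SI base units, so it is a valid unit for electric current.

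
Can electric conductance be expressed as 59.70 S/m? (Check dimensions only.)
No

electric conductance has SI base units: A^2 * s^3 / (kg * m^2)
S/m does NOT reduce to A^2 * s^3 / (kg * m^2); a valid unit for electric conductance would be e.g. S.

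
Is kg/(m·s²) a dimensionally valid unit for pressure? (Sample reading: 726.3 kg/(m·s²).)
Yes

pressure has SI base units: kg / (m * s^2)
kg/(m·s²) reduces to the same SI base units, so it is a valid unit for pressure.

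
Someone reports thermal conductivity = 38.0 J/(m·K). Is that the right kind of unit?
No

thermal conductivity has SI base units: kg * m / (s^3 * K)
J/(m·K) does NOT reduce to kg * m / (s^3 * K); a valid unit for thermal conductivity would be e.g. W/(m·K).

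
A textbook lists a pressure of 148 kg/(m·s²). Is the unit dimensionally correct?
Yes

pressure has SI base units: kg / (m * s^2)
kg/(m·s²) reduces to the same SI base units, so it is a valid unit for pressure.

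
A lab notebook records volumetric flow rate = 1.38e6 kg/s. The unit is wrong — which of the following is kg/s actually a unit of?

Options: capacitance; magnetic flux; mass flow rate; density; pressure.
mass flow rate

volumetric flow rate should have units dimensionally equivalent to m^3 / s (e.g. m³/s).
The given unit 'kg/s' reduces to kg / s. Of the listed options, that is the dimensionality of mass flow rate.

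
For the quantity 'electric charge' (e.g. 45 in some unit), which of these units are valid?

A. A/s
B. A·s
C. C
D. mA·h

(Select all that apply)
B, C, D

electric charge has SI base units: A * s

Checking each option against A * s:
  A. A/s: ✗ does not match
  B. A·s: ✓ matches
  C. C: ✓ matches
  D. mA·h: ✓ matches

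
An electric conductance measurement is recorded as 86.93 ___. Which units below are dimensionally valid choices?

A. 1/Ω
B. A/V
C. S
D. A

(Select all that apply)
A, B, C

electric conductance has SI base units: A^2 * s^3 / (kg * m^2)

Checking each option against A^2 * s^3 / (kg * m^2):
  A. 1/Ω: ✓ matches
  B. A/V: ✓ matches
  C. S: ✓ matches
  D. A: ✗ does not match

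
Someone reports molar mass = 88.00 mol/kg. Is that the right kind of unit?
No

molar mass has SI base units: kg / mol
mol/kg does NOT reduce to kg / mol; a valid unit for molar mass would be e.g. kg/mol.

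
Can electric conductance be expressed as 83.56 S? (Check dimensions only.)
Yes

electric conductance has SI base units: A^2 * s^3 / (kg * m^2)
S reduces to the same SI base units, so it is a valid unit for electric conductance.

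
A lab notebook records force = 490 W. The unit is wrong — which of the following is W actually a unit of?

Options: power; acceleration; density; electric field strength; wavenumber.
power

force should have units dimensionally equivalent to kg * m / s^2 (e.g. N).
The given unit 'W' reduces to kg * m^2 / s^3. Of the listed options, that is the dimensionality of power.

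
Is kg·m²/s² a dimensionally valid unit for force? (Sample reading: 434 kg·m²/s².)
No

force has SI base units: kg * m / s^2
kg·m²/s² does NOT reduce to kg * m / s^2; a valid unit for force would be e.g. N.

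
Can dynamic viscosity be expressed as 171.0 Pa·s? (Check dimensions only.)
Yes

dynamic viscosity has SI base units: kg / (m * s)
Pa·s reduces to the same SI base units, so it is a valid unit for dynamic viscosity.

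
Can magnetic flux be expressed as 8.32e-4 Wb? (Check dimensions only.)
Yes

magnetic flux has SI base units: kg * m^2 / (A * s^2)
Wb reduces to the same SI base units, so it is a valid unit for magnetic flux.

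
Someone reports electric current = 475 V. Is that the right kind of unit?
No

electric current has SI base units: A
V does NOT reduce to A; a valid unit for electric current would be e.g. A.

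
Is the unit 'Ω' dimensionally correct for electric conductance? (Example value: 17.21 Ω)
No

electric conductance has SI base units: A^2 * s^3 / (kg * m^2)
Ω does NOT reduce to A^2 * s^3 / (kg * m^2); a valid unit for electric conductance would be e.g. S.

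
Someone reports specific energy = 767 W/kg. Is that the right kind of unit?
No

specific energy has SI base units: m^2 / s^2
W/kg does NOT reduce to m^2 / s^2; a valid unit for specific energy would be e.g. J/kg.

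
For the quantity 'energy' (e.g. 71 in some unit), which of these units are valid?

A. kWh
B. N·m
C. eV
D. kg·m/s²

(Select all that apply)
A, B, C

energy has SI base units: kg * m^2 / s^2

Checking each option against kg * m^2 / s^2:
  A. kWh: ✓ matches
  B. N·m: ✓ matches
  C. eV: ✓ matches
  D. kg·m/s²: ✗ does not match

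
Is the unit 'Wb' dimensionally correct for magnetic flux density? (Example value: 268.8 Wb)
No

magnetic flux density has SI base units: kg / (A * s^2)
Wb does NOT reduce to kg / (A * s^2); a valid unit for magnetic flux density would be e.g. T.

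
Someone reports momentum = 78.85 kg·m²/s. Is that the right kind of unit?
No

momentum has SI base units: kg * m / s
kg·m²/s does NOT reduce to kg * m / s; a valid unit for momentum would be e.g. kg·m/s.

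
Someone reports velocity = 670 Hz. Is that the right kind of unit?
No

velocity has SI base units: m / s
Hz does NOT reduce to m / s; a valid unit for velocity would be e.g. m/s.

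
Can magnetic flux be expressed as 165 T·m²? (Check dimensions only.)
Yes

magnetic flux has SI base units: kg * m^2 / (A * s^2)
T·m² reduces to the same SI base units, so it is a valid unit for magnetic flux.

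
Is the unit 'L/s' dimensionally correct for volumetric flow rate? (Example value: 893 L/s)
Yes

volumetric flow rate has SI base units: m^3 / s
L/s reduces to the same SI base units, so it is a valid unit for volumetric flow rate.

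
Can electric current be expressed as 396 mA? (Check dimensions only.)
Yes

electric current has SI base units: A
mA reduces to the same SI base units, so it is a valid unit for electric current.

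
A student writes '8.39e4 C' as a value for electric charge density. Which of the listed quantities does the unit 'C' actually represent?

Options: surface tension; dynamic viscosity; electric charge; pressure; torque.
electric charge

electric charge density should have units dimensionally equivalent to A * s / m^3 (e.g. C/m³).
The given unit 'C' reduces to A * s. Of the listed options, that is the dimensionality of electric charge.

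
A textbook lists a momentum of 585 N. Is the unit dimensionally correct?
No

momentum has SI base units: kg * m / s
N does NOT reduce to kg * m / s; a valid unit for momentum would be e.g. kg·m/s.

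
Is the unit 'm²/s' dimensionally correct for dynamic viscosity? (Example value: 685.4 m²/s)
No

dynamic viscosity has SI base units: kg / (m * s)
m²/s does NOT reduce to kg / (m * s); a valid unit for dynamic viscosity would be e.g. Pa·s.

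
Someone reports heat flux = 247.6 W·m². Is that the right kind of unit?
No

heat flux has SI base units: kg / s^3
W·m² does NOT reduce to kg / s^3; a valid unit for heat flux would be e.g. W/m².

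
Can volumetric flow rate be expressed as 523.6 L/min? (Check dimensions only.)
Yes

volumetric flow rate has SI base units: m^3 / s
L/min reduces to the same SI base units, so it is a valid unit for volumetric flow rate.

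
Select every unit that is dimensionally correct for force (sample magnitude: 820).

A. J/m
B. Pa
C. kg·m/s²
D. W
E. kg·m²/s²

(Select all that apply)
A, C

force has SI base units: kg * m / s^2

Checking each option against kg * m / s^2:
  A. J/m: ✓ matches
  B. Pa: ✗ does not match
  C. kg·m/s²: ✓ matches
  D. W: ✗ does not match
  E. kg·m²/s²: ✗ does not match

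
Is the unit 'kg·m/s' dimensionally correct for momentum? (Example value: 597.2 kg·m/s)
Yes

momentum has SI base units: kg * m / s
kg·m/s reduces to the same SI base units, so it is a valid unit for momentum.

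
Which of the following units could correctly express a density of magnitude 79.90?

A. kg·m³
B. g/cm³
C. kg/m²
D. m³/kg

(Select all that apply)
B

density has SI base units: kg / m^3

Checking each option against kg / m^3:
  A. kg·m³: ✗ does not match
  B. g/cm³: ✓ matches
  C. kg/m²: ✗ does not match
  D. m³/kg: ✗ does not match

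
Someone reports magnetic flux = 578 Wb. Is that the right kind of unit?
Yes

magnetic flux has SI base units: kg * m^2 / (A * s^2)
Wb reduces to the same SI base units, so it is a valid unit for magnetic flux.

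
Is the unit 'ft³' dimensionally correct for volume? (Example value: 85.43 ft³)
Yes

volume has SI base units: m^3
ft³ reduces to the same SI base units, so it is a valid unit for volume.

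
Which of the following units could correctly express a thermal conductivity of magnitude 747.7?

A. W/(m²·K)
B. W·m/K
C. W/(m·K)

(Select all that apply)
C

thermal conductivity has SI base units: kg * m / (s^3 * K)

Checking each option against kg * m / (s^3 * K):
  A. W/(m²·K): ✗ does not match
  B. W·m/K: ✗ does not match
  C. W/(m·K): ✓ matches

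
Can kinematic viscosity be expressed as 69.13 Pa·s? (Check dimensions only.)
No

kinematic viscosity has SI base units: m^2 / s
Pa·s does NOT reduce to m^2 / s; a valid unit for kinematic viscosity would be e.g. m²/s.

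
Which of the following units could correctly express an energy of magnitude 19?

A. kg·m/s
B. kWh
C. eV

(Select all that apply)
B, C

energy has SI base units: kg * m^2 / s^2

Checking each option against kg * m^2 / s^2:
  A. kg·m/s: ✗ does not match
  B. kWh: ✓ matches
  C. eV: ✓ matches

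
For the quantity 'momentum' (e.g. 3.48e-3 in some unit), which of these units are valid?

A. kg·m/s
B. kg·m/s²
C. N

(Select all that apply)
A

momentum has SI base units: kg * m / s

Checking each option against kg * m / s:
  A. kg·m/s: ✓ matches
  B. kg·m/s²: ✗ does not match
  C. N: ✗ does not match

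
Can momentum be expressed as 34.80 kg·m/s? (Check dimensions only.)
Yes

momentum has SI base units: kg * m / s
kg·m/s reduces to the same SI base units, so it is a valid unit for momentum.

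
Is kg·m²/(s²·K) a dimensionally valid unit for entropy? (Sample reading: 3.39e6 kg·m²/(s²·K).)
Yes

entropy has SI base units: kg * m^2 / (s^2 * K)
kg·m²/(s²·K) reduces to the same SI base units, so it is a valid unit for entropy.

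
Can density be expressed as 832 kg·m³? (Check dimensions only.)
No

density has SI base units: kg / m^3
kg·m³ does NOT reduce to kg / m^3; a valid unit for density would be e.g. kg/m³.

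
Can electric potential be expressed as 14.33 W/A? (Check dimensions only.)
Yes

electric potential has SI base units: kg * m^2 / (A * s^3)
W/A reduces to the same SI base units, so it is a valid unit for electric potential.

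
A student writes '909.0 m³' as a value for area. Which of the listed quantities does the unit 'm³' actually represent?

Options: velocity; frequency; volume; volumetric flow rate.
volume

area should have units dimensionally equivalent to m^2 (e.g. m²).
The given unit 'm³' reduces to m^3. Of the listed options, that is the dimensionality of volume.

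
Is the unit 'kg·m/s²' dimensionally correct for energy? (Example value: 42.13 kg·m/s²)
No

energy has SI base units: kg * m^2 / s^2
kg·m/s² does NOT reduce to kg * m^2 / s^2; a valid unit for energy would be e.g. J.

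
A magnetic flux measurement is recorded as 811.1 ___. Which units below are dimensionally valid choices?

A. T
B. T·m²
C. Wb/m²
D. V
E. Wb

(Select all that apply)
B, E

magnetic flux has SI base units: kg * m^2 / (A * s^2)

Checking each option against kg * m^2 / (A * s^2):
  A. T: ✗ does not match
  B. T·m²: ✓ matches
  C. Wb/m²: ✗ does not match
  D. V: ✗ does not match
  E. Wb: ✓ matches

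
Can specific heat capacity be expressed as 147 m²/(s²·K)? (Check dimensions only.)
Yes

specific heat capacity has SI base units: m^2 / (s^2 * K)
m²/(s²·K) reduces to the same SI base units, so it is a valid unit for specific heat capacity.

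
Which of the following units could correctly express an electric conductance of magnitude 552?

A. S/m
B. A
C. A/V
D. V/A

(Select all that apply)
C

electric conductance has SI base units: A^2 * s^3 / (kg * m^2)

Checking each option against A^2 * s^3 / (kg * m^2):
  A. S/m: ✗ does not match
  B. A: ✗ does not match
  C. A/V: ✓ matches
  D. V/A: ✗ does not match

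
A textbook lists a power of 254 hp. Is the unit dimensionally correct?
Yes

power has SI base units: kg * m^2 / s^3
hp reduces to the same SI base units, so it is a valid unit for power.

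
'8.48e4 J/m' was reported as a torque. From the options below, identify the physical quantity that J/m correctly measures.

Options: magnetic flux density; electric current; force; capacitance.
force

torque should have units dimensionally equivalent to kg * m^2 / s^2 (e.g. N·m).
The given unit 'J/m' reduces to kg * m / s^2. Of the listed options, that is the dimensionality of force.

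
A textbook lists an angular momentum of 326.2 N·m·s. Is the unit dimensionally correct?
Yes

angular momentum has SI base units: kg * m^2 / s
N·m·s reduces to the same SI base units, so it is a valid unit for angular momentum.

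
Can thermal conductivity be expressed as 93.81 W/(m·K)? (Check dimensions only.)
Yes

thermal conductivity has SI base units: kg * m / (s^3 * K)
W/(m·K) reduces to the same SI base units, so it is a valid unit for thermal conductivity.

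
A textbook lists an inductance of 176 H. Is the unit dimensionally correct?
Yes

inductance has SI base units: kg * m^2 / (A^2 * s^2)
H reduces to the same SI base units, so it is a valid unit for inductance.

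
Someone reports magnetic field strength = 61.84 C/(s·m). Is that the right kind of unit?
Yes

magnetic field strength has SI base units: A / m
C/(s·m) reduces to the same SI base units, so it is a valid unit for magnetic field strength.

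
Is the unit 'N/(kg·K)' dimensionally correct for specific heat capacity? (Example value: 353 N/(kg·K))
No

specific heat capacity has SI base units: m^2 / (s^2 * K)
N/(kg·K) does NOT reduce to m^2 / (s^2 * K); a valid unit for specific heat capacity would be e.g. J/(kg·K).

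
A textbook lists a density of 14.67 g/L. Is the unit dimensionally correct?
Yes

density has SI base units: kg / m^3
g/L reduces to the same SI base units, so it is a valid unit for density.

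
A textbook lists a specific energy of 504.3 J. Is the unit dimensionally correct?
No

specific energy has SI base units: m^2 / s^2
J does NOT reduce to m^2 / s^2; a valid unit for specific energy would be e.g. J/kg.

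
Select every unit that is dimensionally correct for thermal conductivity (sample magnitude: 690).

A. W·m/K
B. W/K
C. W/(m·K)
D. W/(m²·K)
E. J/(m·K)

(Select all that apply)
C

thermal conductivity has SI base units: kg * m / (s^3 * K)

Checking each option against kg * m / (s^3 * K):
  A. W·m/K: ✗ does not match
  B. W/K: ✗ does not match
  C. W/(m·K): ✓ matches
  D. W/(m²·K): ✗ does not match
  E. J/(m·K): ✗ does not match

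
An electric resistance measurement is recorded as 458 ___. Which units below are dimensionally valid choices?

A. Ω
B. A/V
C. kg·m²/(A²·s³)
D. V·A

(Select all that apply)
A, C

electric resistance has SI base units: kg * m^2 / (A^2 * s^3)

Checking each option against kg * m^2 / (A^2 * s^3):
  A. Ω: ✓ matches
  B. A/V: ✗ does not match
  C. kg·m²/(A²·s³): ✓ matches
  D. V·A: ✗ does not match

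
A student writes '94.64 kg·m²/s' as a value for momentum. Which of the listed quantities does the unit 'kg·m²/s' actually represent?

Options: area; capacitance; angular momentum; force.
angular momentum

momentum should have units dimensionally equivalent to kg * m / s (e.g. kg·m/s).
The given unit 'kg·m²/s' reduces to kg * m^2 / s. Of the listed options, that is the dimensionality of angular momentum.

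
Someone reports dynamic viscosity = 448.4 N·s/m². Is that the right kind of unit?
Yes

dynamic viscosity has SI base units: kg / (m * s)
N·s/m² reduces to the same SI base units, so it is a valid unit for dynamic viscosity.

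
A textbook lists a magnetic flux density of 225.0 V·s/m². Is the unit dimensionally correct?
Yes

magnetic flux density has SI base units: kg / (A * s^2)
V·s/m² reduces to the same SI base units, so it is a valid unit for magnetic flux density.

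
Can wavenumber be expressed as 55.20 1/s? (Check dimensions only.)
No

wavenumber has SI base units: 1 / m
1/s does NOT reduce to 1 / m; a valid unit for wavenumber would be e.g. 1/m.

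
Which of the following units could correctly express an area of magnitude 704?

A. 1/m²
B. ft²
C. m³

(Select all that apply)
B

area has SI base units: m^2

Checking each option against m^2:
  A. 1/m²: ✗ does not match
  B. ft²: ✓ matches
  C. m³: ✗ does not match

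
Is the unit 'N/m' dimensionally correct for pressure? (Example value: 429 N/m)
No

pressure has SI base units: kg / (m * s^2)
N/m does NOT reduce to kg / (m * s^2); a valid unit for pressure would be e.g. Pa.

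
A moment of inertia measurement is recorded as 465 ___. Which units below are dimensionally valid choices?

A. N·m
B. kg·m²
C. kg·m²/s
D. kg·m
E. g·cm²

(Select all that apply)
B, E

moment of inertia has SI base units: kg * m^2

Checking each option against kg * m^2:
  A. N·m: ✗ does not match
  B. kg·m²: ✓ matches
  C. kg·m²/s: ✗ does not match
  D. kg·m: ✗ does not match
  E. g·cm²: ✓ matches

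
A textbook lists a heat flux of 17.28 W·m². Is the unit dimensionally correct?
No

heat flux has SI base units: kg / s^3
W·m² does NOT reduce to kg / s^3; a valid unit for heat flux would be e.g. W/m².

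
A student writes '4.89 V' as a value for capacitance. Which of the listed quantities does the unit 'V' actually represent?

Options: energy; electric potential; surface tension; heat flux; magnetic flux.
electric potential

capacitance should have units dimensionally equivalent to A^2 * s^4 / (kg * m^2) (e.g. F).
The given unit 'V' reduces to kg * m^2 / (A * s^3). Of the listed options, that is the dimensionality of electric potential.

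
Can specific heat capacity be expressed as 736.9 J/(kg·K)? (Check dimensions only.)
Yes

specific heat capacity has SI base units: m^2 / (s^2 * K)
J/(kg·K) reduces to the same SI base units, so it is a valid unit for specific heat capacity.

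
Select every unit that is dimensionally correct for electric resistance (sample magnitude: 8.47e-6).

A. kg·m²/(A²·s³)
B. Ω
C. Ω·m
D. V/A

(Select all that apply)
A, B, D

electric resistance has SI base units: kg * m^2 / (A^2 * s^3)

Checking each option against kg * m^2 / (A^2 * s^3):
  A. kg·m²/(A²·s³): ✓ matches
  B. Ω: ✓ matches
  C. Ω·m: ✗ does not match
  D. V/A: ✓ matches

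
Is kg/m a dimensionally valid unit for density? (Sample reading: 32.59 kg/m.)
No

density has SI base units: kg / m^3
kg/m does NOT reduce to kg / m^3; a valid unit for density would be e.g. kg/m³.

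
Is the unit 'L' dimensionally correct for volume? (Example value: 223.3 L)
Yes

volume has SI base units: m^3
L reduces to the same SI base units, so it is a valid unit for volume.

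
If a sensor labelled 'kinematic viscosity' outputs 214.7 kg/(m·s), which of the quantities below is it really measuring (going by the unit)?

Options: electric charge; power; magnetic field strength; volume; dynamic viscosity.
dynamic viscosity

kinematic viscosity should have units dimensionally equivalent to m^2 / s (e.g. m²/s).
The given unit 'kg/(m·s)' reduces to kg / (m * s). Of the listed options, that is the dimensionality of dynamic viscosity.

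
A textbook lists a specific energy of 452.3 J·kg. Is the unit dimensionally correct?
No

specific energy has SI base units: m^2 / s^2
J·kg does NOT reduce to m^2 / s^2; a valid unit for specific energy would be e.g. J/kg.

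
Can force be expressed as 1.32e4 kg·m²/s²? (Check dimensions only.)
No

force has SI base units: kg * m / s^2
kg·m²/s² does NOT reduce to kg * m / s^2; a valid unit for force would be e.g. N.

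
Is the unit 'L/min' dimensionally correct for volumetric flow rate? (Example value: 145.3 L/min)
Yes

volumetric flow rate has SI base units: m^3 / s
L/min reduces to the same SI base units, so it is a valid unit for volumetric flow rate.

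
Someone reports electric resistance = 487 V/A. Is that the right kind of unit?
Yes

electric resistance has SI base units: kg * m^2 / (A^2 * s^3)
V/A reduces to the same SI base units, so it is a valid unit for electric resistance.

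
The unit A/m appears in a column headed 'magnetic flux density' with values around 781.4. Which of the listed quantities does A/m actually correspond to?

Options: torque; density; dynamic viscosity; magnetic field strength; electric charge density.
magnetic field strength

magnetic flux density should have units dimensionally equivalent to kg / (A * s^2) (e.g. T).
The given unit 'A/m' reduces to A / m. Of the listed options, that is the dimensionality of magnetic field strength.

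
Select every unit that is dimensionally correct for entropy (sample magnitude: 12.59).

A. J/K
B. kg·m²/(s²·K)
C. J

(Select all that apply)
A, B

entropy has SI base units: kg * m^2 / (s^2 * K)

Checking each option against kg * m^2 / (s^2 * K):
  A. J/K: ✓ matches
  B. kg·m²/(s²·K): ✓ matches
  C. J: ✗ does not match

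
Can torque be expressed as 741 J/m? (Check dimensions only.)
No

torque has SI base units: kg * m^2 / s^2
J/m does NOT reduce to kg * m^2 / s^2; a valid unit for torque would be e.g. N·m.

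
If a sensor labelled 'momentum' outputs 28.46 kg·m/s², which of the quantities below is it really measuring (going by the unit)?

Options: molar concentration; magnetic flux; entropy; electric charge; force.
force

momentum should have units dimensionally equivalent to kg * m / s (e.g. kg·m/s).
The given unit 'kg·m/s²' reduces to kg * m / s^2. Of the listed options, that is the dimensionality of force.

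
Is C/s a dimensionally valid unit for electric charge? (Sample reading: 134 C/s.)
No

electric charge has SI base units: A * s
C/s does NOT reduce to A * s; a valid unit for electric charge would be e.g. C.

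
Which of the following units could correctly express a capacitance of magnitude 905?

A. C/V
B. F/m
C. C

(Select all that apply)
A

capacitance has SI base units: A^2 * s^4 / (kg * m^2)

Checking each option against A^2 * s^4 / (kg * m^2):
  A. C/V: ✓ matches
  B. F/m: ✗ does not match
  C. C: ✗ does not match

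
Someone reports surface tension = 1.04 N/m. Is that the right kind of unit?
Yes

surface tension has SI base units: kg / s^2
N/m reduces to the same SI base units, so it is a valid unit for surface tension.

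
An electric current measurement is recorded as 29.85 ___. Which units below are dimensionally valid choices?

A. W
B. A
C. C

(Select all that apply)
B

electric current has SI base units: A

Checking each option against A:
  A. W: ✗ does not match
  B. A: ✓ matches
  C. C: ✗ does not match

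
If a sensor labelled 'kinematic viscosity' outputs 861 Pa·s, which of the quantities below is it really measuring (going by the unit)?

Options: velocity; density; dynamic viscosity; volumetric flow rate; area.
dynamic viscosity

kinematic viscosity should have units dimensionally equivalent to m^2 / s (e.g. m²/s).
The given unit 'Pa·s' reduces to kg / (m * s). Of the listed options, that is the dimensionality of dynamic viscosity.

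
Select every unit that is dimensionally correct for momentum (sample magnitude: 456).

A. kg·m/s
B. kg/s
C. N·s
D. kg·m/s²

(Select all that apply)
A, C

momentum has SI base units: kg * m / s

Checking each option against kg * m / s:
  A. kg·m/s: ✓ matches
  B. kg/s: ✗ does not match
  C. N·s: ✓ matches
  D. kg·m/s²: ✗ does not match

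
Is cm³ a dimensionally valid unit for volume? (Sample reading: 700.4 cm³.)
Yes

volume has SI base units: m^3
cm³ reduces to the same SI base units, so it is a valid unit for volume.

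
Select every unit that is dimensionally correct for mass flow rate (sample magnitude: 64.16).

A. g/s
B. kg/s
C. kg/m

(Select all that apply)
A, B

mass flow rate has SI base units: kg / s

Checking each option against kg / s:
  A. g/s: ✓ matches
  B. kg/s: ✓ matches
  C. kg/m: ✗ does not match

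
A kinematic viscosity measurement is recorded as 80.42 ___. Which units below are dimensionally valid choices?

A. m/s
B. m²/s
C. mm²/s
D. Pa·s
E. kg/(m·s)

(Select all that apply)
B, C

kinematic viscosity has SI base units: m^2 / s

Checking each option against m^2 / s:
  A. m/s: ✗ does not match
  B. m²/s: ✓ matches
  C. mm²/s: ✓ matches
  D. Pa·s: ✗ does not match
  E. kg/(m·s): ✗ does not match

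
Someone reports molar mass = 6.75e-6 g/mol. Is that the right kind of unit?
Yes

molar mass has SI base units: kg / mol
g/mol reduces to the same SI base units, so it is a valid unit for molar mass.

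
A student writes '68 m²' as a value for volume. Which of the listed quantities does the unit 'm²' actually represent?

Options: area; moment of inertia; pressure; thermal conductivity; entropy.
area

volume should have units dimensionally equivalent to m^3 (e.g. m³).
The given unit 'm²' reduces to m^2. Of the listed options, that is the dimensionality of area.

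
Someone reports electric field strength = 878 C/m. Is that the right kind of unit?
No

electric field strength has SI base units: kg * m / (A * s^3)
C/m does NOT reduce to kg * m / (A * s^3); a valid unit for electric field strength would be e.g. V/m.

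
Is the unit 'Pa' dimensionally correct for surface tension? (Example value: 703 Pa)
No

surface tension has SI base units: kg / s^2
Pa does NOT reduce to kg / s^2; a valid unit for surface tension would be e.g. N/m.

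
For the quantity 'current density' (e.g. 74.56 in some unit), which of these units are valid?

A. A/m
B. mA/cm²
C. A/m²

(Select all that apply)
B, C

current density has SI base units: A / m^2

Checking each option against A / m^2:
  A. A/m: ✗ does not match
  B. mA/cm²: ✓ matches
  C. A/m²: ✓ matches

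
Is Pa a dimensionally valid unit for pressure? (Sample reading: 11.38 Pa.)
Yes

pressure has SI base units: kg / (m * s^2)
Pa reduces to the same SI base units, so it is a valid unit for pressure.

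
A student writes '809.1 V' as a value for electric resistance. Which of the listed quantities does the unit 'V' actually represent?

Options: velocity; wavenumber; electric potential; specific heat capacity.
electric potential

electric resistance should have units dimensionally equivalent to kg * m^2 / (A^2 * s^3) (e.g. Ω).
The given unit 'V' reduces to kg * m^2 / (A * s^3). Of the listed options, that is the dimensionality of electric potential.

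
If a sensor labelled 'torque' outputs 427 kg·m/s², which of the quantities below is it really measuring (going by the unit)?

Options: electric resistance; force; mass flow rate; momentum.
force

torque should have units dimensionally equivalent to kg * m^2 / s^2 (e.g. N·m).
The given unit 'kg·m/s²' reduces to kg * m / s^2. Of the listed options, that is the dimensionality of force.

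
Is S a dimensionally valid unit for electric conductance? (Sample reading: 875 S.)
Yes

electric conductance has SI base units: A^2 * s^3 / (kg * m^2)
S reduces to the same SI base units, so it is a valid unit for electric conductance.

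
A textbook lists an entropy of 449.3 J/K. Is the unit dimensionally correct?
Yes

entropy has SI base units: kg * m^2 / (s^2 * K)
J/K reduces to the same SI base units, so it is a valid unit for entropy.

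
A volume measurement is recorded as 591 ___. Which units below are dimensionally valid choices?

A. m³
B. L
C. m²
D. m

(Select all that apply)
A, B

volume has SI base units: m^3

Checking each option against m^3:
  A. m³: ✓ matches
  B. L: ✓ matches
  C. m²: ✗ does not match
  D. m: ✗ does not match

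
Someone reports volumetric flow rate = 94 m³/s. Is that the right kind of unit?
Yes

volumetric flow rate has SI base units: m^3 / s
m³/s reduces to the same SI base units, so it is a valid unit for volumetric flow rate.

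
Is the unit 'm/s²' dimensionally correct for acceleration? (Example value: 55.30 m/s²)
Yes

acceleration has SI base units: m / s^2
m/s² reduces to the same SI base units, so it is a valid unit for acceleration.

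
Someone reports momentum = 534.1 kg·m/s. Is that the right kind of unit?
Yes

momentum has SI base units: kg * m / s
kg·m/s reduces to the same SI base units, so it is a valid unit for momentum.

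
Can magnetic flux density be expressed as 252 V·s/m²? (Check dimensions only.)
Yes

magnetic flux density has SI base units: kg / (A * s^2)
V·s/m² reduces to the same SI base units, so it is a valid unit for magnetic flux density.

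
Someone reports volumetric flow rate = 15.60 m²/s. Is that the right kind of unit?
No

volumetric flow rate has SI base units: m^3 / s
m²/s does NOT reduce to m^3 / s; a valid unit for volumetric flow rate would be e.g. m³/s.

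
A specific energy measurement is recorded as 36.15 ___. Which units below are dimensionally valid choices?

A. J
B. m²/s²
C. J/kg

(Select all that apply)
B, C

specific energy has SI base units: m^2 / s^2

Checking each option against m^2 / s^2:
  A. J: ✗ does not match
  B. m²/s²: ✓ matches
  C. J/kg: ✓ matches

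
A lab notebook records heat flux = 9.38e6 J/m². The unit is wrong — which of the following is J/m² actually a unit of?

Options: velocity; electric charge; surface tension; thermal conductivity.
surface tension

heat flux should have units dimensionally equivalent to kg / s^3 (e.g. W/m²).
The given unit 'J/m²' reduces to kg / s^2. Of the listed options, that is the dimensionality of surface tension.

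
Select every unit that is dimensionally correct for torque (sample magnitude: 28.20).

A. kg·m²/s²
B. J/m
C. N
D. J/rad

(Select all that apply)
A, D

torque has SI base units: kg * m^2 / s^2

Checking each option against kg * m^2 / s^2:
  A. kg·m²/s²: ✓ matches
  B. J/m: ✗ does not match
  C. N: ✗ does not match
  D. J/rad: ✓ matches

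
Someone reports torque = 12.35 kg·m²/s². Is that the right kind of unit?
Yes

torque has SI base units: kg * m^2 / s^2
kg·m²/s² reduces to the same SI base units, so it is a valid unit for torque.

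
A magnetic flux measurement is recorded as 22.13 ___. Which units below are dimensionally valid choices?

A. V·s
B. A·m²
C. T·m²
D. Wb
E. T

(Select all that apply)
A, C, D

magnetic flux has SI base units: kg * m^2 / (A * s^2)

Checking each option against kg * m^2 / (A * s^2):
  A. V·s: ✓ matches
  B. A·m²: ✗ does not match
  C. T·m²: ✓ matches
  D. Wb: ✓ matches
  E. T: ✗ does not match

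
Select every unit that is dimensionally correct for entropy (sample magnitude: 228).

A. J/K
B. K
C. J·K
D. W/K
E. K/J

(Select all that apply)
A

entropy has SI base units: kg * m^2 / (s^2 * K)

Checking each option against kg * m^2 / (s^2 * K):
  A. J/K: ✓ matches
  B. K: ✗ does not match
  C. J·K: ✗ does not match
  D. W/K: ✗ does not match
  E. K/J: ✗ does not match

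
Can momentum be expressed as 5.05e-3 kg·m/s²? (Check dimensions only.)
No

momentum has SI base units: kg * m / s
kg·m/s² does NOT reduce to kg * m / s; a valid unit for momentum would be e.g. kg·m/s.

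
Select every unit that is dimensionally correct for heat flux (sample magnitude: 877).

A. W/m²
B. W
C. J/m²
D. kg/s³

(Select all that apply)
A, D

heat flux has SI base units: kg / s^3

Checking each option against kg / s^3:
  A. W/m²: ✓ matches
  B. W: ✗ does not match
  C. J/m²: ✗ does not match
  D. kg/s³: ✓ matches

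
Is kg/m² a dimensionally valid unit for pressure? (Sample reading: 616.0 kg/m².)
No

pressure has SI base units: kg / (m * s^2)
kg/m² does NOT reduce to kg / (m * s^2); a valid unit for pressure would be e.g. Pa.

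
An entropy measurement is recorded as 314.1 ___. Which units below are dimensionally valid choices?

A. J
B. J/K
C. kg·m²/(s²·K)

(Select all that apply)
B, C

entropy has SI base units: kg * m^2 / (s^2 * K)

Checking each option against kg * m^2 / (s^2 * K):
  A. J: ✗ does not match
  B. J/K: ✓ matches
  C. kg·m²/(s²·K): ✓ matches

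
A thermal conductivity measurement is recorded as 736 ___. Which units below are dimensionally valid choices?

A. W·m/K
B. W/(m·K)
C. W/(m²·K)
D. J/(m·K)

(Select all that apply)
B

thermal conductivity has SI base units: kg * m / (s^3 * K)

Checking each option against kg * m / (s^3 * K):
  A. W·m/K: ✗ does not match
  B. W/(m·K): ✓ matches
  C. W/(m²·K): ✗ does not match
  D. J/(m·K): ✗ does not match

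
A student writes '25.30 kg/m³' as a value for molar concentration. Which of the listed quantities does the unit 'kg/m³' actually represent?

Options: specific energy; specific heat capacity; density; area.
density

molar concentration should have units dimensionally equivalent to mol / m^3 (e.g. mol/m³).
The given unit 'kg/m³' reduces to kg / m^3. Of the listed options, that is the dimensionality of density.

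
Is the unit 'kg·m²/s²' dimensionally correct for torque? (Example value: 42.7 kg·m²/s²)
Yes

torque has SI base units: kg * m^2 / s^2
kg·m²/s² reduces to the same SI base units, so it is a valid unit for torque.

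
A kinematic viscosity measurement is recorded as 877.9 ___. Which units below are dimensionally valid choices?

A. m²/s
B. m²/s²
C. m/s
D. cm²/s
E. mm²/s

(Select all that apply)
A, D, E

kinematic viscosity has SI base units: m^2 / s

Checking each option against m^2 / s:
  A. m²/s: ✓ matches
  B. m²/s²: ✗ does not match
  C. m/s: ✗ does not match
  D. cm²/s: ✓ matches
  E. mm²/s: ✓ matches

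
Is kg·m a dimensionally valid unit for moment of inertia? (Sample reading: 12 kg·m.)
No

moment of inertia has SI base units: kg * m^2
kg·m does NOT reduce to kg * m^2; a valid unit for moment of inertia would be e.g. kg·m².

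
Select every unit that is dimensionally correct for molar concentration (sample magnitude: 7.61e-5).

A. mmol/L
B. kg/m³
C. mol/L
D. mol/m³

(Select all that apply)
A, C, D

molar concentration has SI base units: mol / m^3

Checking each option against mol / m^3:
  A. mmol/L: ✓ matches
  B. kg/m³: ✗ does not match
  C. mol/L: ✓ matches
  D. mol/m³: ✓ matches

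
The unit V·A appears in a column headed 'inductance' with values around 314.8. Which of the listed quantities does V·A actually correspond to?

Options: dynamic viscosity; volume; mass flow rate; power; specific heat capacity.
power

inductance should have units dimensionally equivalent to kg * m^2 / (A^2 * s^2) (e.g. H).
The given unit 'V·A' reduces to kg * m^2 / s^3. Of the listed options, that is the dimensionality of power.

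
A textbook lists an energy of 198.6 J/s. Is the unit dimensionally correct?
No

energy has SI base units: kg * m^2 / s^2
J/s does NOT reduce to kg * m^2 / s^2; a valid unit for energy would be e.g. J.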